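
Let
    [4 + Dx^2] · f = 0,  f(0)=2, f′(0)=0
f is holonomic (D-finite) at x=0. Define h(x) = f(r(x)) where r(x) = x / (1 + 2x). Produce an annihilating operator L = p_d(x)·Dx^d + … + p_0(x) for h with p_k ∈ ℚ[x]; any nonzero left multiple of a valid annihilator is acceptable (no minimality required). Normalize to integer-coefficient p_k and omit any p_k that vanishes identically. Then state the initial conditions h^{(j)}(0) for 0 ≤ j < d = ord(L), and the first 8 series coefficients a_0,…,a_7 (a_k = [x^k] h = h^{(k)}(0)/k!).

f: a_k = 2, 0, -4, 0, 4/3, 0, -8/45, 0, …
Substitute x→r, Dx→(1/r')Dx; clear ⇒ L₀.
L = 4 + (4 + 24·x + 48·x^2 + 32·x^3)·Dx + (1 + 8·x + 24·x^2 + 32·x^3 + 16·x^4)·Dx^2  (order 2).
h: a_k = 2, 0, -4, 16, -140/3, 352/3, -12008/45, 2784/5, …
ICs: h(0) = 2, h′(0) = 0.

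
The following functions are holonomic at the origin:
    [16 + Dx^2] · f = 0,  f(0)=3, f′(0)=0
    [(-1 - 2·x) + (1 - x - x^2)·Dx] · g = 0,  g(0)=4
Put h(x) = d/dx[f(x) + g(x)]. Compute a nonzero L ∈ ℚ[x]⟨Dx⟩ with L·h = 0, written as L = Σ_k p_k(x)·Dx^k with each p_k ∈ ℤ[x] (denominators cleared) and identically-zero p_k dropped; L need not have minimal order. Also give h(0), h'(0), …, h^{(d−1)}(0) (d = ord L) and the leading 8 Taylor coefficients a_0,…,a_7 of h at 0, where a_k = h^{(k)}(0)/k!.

L = (1472 + 2624·x + 2560·x^2 + 640·x^3 + 2240·x^4 + 2304·x^5 + 768·x^6) + (-272 - 112·x + 1008·x^2 - 160·x^3 - 800·x^4 + 576·x^5 + 896·x^6 + 256·x^7)·Dx + (92 + 164·x + 160·x^2 + 40·x^3 + 140·x^4 + 144·x^5 + 48·x^6)·Dx^2 + (-17 - 7·x + 63·x^2 - 10·x^3 - 50·x^4 + 36·x^5 + 56·x^6 + 16·x^7)·Dx^3  (order 3).
h: a_k = 4, -32, 36, 208, 160, 1048/5, 588, 118336/105, …
ICs: h(0) = 4, h′(0) = -32, h′′(0) = 72.

f: a_k = 3, 0, -24, 0, 32, 0, -256/15, 0, …
g: a_k = 4, 4, 8, 12, 20, 32, 52, 84, …
L₀ := lclm(L_f,L_g); ord L₀ ≤ 2+1.
h=h₀': d/dx-closure on L₀ ⇒ L.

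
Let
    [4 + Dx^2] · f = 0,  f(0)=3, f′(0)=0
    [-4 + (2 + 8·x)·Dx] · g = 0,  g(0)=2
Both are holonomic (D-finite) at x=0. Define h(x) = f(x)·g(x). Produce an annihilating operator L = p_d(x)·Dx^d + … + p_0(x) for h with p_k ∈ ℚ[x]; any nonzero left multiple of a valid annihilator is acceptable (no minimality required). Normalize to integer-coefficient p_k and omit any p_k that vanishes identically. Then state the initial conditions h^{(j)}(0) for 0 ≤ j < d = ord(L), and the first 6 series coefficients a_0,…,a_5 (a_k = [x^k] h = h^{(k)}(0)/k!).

f: a_k = 3, 0, -6, 0, 2, 0, …
g: a_k = 2, 4, -4, 8, -20, 56, …
L₀ := L_f ⊗_s L_g (sym. prod.), ord ≤ 2.
L = (16 + 32·x + 64·x^2) + (-4 - 16·x)·Dx + (1 + 8·x + 16·x^2)·Dx^2  (order 2).
h: a_k = 6, 12, -24, 0, -32, 128, …
ICs: h(0) = 6, h′(0) = 12.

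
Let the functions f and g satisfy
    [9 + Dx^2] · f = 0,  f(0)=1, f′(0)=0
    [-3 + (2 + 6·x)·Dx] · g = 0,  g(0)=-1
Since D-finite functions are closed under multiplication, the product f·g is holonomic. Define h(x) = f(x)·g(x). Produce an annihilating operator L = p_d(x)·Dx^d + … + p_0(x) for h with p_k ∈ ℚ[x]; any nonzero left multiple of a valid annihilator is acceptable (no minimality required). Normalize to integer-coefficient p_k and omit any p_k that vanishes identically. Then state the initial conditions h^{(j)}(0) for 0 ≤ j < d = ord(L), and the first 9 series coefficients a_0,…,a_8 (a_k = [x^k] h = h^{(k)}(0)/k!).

f: a_k = 1, 0, -9/2, 0, 27/8, 0, -81/80, 0, 729/4480, …
g: a_k = -1, -3/2, 9/8, -27/16, 405/128, -1701/256, 15309/1024, -72171/2048, 2814669/32768, …
h₀=f·g: eliminate ⇒ L₀, order ≤ 2·1.
L = (63 + 216·x + 324·x^2) + (-12 - 36·x)·Dx + (4 + 24·x + 36·x^2)·Dx^2  (order 2).
h: a_k = -1, -3/2, 45/8, 81/16, -675/128, -1053/256, 28269/5120, -97443/10240, 32110263/1146880, …
ICs: h(0) = -1, h′(0) = -3/2.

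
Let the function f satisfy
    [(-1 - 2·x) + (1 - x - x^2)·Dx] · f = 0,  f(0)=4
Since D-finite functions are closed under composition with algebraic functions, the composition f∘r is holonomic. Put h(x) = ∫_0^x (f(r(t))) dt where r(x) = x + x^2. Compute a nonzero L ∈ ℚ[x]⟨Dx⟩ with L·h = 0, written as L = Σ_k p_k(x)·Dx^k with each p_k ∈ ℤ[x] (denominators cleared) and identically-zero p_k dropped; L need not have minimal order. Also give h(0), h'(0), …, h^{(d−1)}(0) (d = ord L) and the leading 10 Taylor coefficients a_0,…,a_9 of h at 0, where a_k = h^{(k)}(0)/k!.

f: a_k = 4, 4, 8, 12, 20, 32, 52, 84, 136, 220, …
Substitute x→r, Dx→(1/r')Dx; clear ⇒ L₀.
Integrate: L := L₀·Dx.
L = (1 + 4·x + 6·x^2 + 4·x^3)·Dx + (-1 + x + 2·x^2 + 2·x^3 + x^4)·Dx^2  (order 2).
h: a_k = 0, 4, 2, 4, 7, 64/5, 74/3, 344/7, 199/2, 1844/9, …
ICs: h(0) = 0, h′(0) = 4.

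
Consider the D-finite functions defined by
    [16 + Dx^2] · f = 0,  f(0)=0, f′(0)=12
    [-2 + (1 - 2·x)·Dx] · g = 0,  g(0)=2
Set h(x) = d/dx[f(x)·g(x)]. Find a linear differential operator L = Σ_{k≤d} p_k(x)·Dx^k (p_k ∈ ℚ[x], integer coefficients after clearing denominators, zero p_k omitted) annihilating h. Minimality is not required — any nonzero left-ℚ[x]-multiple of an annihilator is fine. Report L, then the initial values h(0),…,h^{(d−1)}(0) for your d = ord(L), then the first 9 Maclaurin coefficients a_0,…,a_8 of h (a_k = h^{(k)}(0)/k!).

f: a_k = 0, 12, 0, -32, 0, 128/5, 0, -1024/105, 0, …
g: a_k = 2, 4, 8, 16, 32, 64, 128, 256, 512, …
Product ⇒ symmetric product L₀, ord ≤ 2.
h₀' ⇒ L via d/dx closure of L₀.
L = (8 - 64·x + 64·x^2) + (-4 + 8·x)·Dx + (1 - 4·x + 4·x^2)·Dx^2  (order 2).
h: a_k = 24, 96, 96, 256, 896, 10752/5, 73216/15, 1171456/105, 2639872/105, …
ICs: h(0) = 24, h′(0) = 96.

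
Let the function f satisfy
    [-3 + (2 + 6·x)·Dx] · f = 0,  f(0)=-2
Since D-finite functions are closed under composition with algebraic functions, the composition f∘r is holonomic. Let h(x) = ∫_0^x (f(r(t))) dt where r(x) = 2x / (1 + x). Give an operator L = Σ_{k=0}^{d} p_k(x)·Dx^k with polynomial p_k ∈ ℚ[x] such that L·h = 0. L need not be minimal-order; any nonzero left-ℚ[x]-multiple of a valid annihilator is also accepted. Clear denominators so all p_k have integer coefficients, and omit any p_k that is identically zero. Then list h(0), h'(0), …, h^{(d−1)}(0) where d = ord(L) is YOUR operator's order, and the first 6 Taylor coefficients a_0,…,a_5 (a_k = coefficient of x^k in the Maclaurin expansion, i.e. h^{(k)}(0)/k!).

f: a_k = -2, -3, 9/4, -27/8, 405/64, -1701/128, …
L₀ from L_f via x↦r, Dx↦r'^{-1}Dx.
∫: right-multiply L₀ by Dx.
L = -3·Dx + (1 + 8·x + 7·x^2)·Dx^2  (order 2).
h: a_k = 0, -2, -3, 5, -51/4, 861/20, …
ICs: h(0) = 0, h′(0) = -2.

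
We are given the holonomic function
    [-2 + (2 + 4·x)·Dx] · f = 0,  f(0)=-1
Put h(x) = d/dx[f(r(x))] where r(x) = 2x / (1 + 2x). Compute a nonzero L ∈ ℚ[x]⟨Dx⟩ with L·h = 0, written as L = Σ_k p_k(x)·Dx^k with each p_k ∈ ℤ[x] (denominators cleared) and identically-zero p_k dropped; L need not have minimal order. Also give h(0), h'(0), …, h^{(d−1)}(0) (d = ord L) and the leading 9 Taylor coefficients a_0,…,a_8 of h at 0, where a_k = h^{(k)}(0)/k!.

f: a_k = -1, -1, 1/2, -1/2, 5/8, -7/8, 21/16, -33/16, 429/128, …
Substitute x→r, Dx→(1/r')Dx; clear ⇒ L₀.
Differentiate: ansatz ord ≤ ord L₀ ⇒ L.
L = (-6 - 24·x) + (-1 - 8·x - 12·x^2)·Dx  (order 1).
h: a_k = -2, 12, -60, 296, -1500, 7848, -42168, 231120, -1285164, …
ICs: h(0) = -2.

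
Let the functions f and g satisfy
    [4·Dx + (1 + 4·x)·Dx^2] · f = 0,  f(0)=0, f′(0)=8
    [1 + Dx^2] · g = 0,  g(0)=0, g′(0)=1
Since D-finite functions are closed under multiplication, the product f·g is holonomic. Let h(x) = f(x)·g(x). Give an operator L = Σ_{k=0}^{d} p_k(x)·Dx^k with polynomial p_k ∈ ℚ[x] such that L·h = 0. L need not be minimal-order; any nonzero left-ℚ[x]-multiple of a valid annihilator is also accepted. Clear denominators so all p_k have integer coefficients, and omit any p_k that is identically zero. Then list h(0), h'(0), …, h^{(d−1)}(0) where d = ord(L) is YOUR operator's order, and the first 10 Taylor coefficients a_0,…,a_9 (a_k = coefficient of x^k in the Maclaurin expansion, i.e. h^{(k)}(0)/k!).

f: a_k = 0, 8, -16, 128/3, -128, 2048/5, -4096/3, 32768/7, -16384, 524288/9, …
g: a_k = 0, 1, 0, -1/6, 0, 1/120, 0, -1/5040, 0, 1/362880, …
h₀=f·g: eliminate ⇒ L₀, order ≤ 2·2.
L = (-147 - 144·x - 224·x^2 + 256·x^3 + 256·x^4) + (-56 - 160·x + 384·x^2 + 512·x^3)·Dx + (-150 - 160·x - 192·x^2 + 512·x^3 + 512·x^4)·Dx^2 + (-56 - 160·x + 384·x^2 + 512·x^3)·Dx^3 + (-3 - 16·x + 32·x^2 + 256·x^3 + 256·x^4)·Dx^4  (order 4).
h: a_k = 0, 0, 8, -16, 124/3, -376/3, 3623/9, -20162/15, 581267/126, -1017923/63, …
ICs: h(0) = 0, h′(0) = 0, h′′(0) = 16, h′′′(0) = -96.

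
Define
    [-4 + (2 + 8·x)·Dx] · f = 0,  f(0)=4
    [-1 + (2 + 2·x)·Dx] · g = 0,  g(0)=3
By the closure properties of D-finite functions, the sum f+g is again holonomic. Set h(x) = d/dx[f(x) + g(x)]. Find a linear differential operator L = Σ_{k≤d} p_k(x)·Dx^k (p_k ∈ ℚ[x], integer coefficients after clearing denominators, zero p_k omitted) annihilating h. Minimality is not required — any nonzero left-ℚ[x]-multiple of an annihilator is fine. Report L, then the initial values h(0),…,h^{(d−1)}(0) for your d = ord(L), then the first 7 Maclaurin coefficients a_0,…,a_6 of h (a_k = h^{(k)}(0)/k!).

f: a_k = 4, 8, -8, 16, -40, 112, -336, …
g: a_k = 3, 3/2, -3/8, 3/16, -15/128, 21/256, -63/1024, …
h₀=f+g: left-lcm gives L₀, ord ≤ 2.
Differentiate: ansatz ord ≤ ord L₀ ⇒ L.
L = -6 + (-15 - 24·x)·Dx + (-2 - 10·x - 8·x^2)·Dx^2  (order 2).
h: a_k = 19/2, -67/4, 777/16, -5135/32, 143465/256, -1032381/512, 15139509/2048, …
ICs: h(0) = 19/2, h′(0) = -67/4.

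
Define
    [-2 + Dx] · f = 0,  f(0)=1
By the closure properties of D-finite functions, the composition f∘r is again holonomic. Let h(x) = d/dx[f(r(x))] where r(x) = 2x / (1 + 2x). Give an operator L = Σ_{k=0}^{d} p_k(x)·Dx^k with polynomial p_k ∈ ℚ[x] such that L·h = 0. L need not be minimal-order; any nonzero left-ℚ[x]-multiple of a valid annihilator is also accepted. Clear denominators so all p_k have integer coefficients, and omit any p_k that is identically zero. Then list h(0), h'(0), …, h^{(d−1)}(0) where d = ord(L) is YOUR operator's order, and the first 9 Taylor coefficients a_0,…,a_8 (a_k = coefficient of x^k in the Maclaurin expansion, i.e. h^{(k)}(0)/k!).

L = -8·x + (-1 - 4·x - 4·x^2)·Dx  (order 1).
h: a_k = 4, 0, -16, 128/3, -64, 512/15, 1280/9, -65536/105, 72704/45, …
ICs: h(0) = 4.

f: a_k = 1, 2, 2, 4/3, 2/3, 4/15, 4/45, 8/315, 2/315, …
Substitute x→r, Dx→(1/r')Dx; clear ⇒ L₀.
h₀' ⇒ L via d/dx closure of L₀.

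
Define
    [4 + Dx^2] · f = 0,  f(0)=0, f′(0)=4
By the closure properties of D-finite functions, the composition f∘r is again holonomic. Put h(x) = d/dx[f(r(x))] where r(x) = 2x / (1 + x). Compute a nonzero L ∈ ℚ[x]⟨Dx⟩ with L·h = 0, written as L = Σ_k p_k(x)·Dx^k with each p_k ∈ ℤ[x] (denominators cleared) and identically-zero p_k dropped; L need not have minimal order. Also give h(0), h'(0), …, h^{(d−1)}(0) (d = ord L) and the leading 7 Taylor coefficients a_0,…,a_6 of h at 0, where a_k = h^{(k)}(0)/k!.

L = (22 + 12·x + 6·x^2) + (6 + 18·x + 18·x^2 + 6·x^3)·Dx + (1 + 4·x + 6·x^2 + 4·x^3 + x^4)·Dx^2  (order 2).
h: a_k = 8, -16, -40, 224, -1544/3, 720, -19688/45, …
ICs: h(0) = 8, h′(0) = -16.

f: a_k = 0, 4, 0, -8/3, 0, 8/15, 0, …
h₀=f(r): pull back L_f along r ⇒ L₀.
h=h₀': d/dx-closure on L₀ ⇒ L.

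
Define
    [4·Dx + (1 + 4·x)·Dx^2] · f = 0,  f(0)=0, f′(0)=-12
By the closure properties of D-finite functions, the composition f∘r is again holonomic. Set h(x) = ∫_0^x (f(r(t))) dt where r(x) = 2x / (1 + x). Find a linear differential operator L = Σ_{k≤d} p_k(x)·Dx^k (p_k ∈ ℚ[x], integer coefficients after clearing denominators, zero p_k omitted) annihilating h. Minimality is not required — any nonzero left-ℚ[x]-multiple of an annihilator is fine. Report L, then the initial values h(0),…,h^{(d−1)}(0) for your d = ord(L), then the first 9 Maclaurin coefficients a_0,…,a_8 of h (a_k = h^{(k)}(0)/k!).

f: a_k = 0, -12, 24, -64, 192, -3072/5, 2048, -49152/7, 24576, …
Substitute x→r, Dx→(1/r')Dx; clear ⇒ L₀.
∫: right-multiply L₀ by Dx.
L = (10 + 18·x)·Dx^2 + (1 + 10·x + 9·x^2)·Dx^3  (order 3).
h: a_k = 0, 0, -12, 40, -182, 984, -29524/5, 37960, -1793613/7, …
ICs: h(0) = 0, h′(0) = 0, h′′(0) = -24.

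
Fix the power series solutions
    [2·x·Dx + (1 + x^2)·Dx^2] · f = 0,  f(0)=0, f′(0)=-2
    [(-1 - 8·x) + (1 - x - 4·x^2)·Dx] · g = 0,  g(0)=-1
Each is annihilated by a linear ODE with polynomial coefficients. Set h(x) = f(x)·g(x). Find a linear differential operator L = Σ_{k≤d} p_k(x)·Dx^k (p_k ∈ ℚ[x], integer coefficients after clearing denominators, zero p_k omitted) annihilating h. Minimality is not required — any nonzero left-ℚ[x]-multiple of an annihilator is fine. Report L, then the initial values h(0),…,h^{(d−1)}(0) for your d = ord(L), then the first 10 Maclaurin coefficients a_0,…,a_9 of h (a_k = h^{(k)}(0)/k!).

f: a_k = 0, -2, 0, 2/3, 0, -2/5, 0, 2/7, 0, -2/9, …
g: a_k = -1, -1, -5, -9, -29, -65, -181, -441, -1165, -2929, …
Sym-product of L_f,L_g gives L₀ (≤ ord 2).
L = (8 + 2·x + 24·x^2) + (2 + 14·x + 4·x^2 + 24·x^3)·Dx + (-1 + x + 3·x^2 + x^3 + 4·x^4)·Dx^2  (order 2).
h: a_k = 0, 2, 2, 28/3, 52/3, 826/15, 622/5, 7232/21, 88408/105, 699214/315, …
ICs: h(0) = 0, h′(0) = 2.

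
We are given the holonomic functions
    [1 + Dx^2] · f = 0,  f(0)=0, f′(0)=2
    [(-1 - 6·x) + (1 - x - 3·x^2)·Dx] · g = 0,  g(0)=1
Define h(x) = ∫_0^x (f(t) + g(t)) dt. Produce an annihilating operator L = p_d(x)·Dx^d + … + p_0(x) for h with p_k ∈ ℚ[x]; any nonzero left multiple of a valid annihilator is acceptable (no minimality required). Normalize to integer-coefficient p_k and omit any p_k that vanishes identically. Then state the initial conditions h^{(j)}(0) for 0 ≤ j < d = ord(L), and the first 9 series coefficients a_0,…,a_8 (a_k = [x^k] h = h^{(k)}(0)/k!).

f: a_k = 0, 2, 0, -1/3, 0, 1/60, 0, -1/2520, 0, …
g: a_k = 1, 1, 4, 7, 19, 40, 97, 217, 508, …
L₀ := lclm(L_f,L_g); ord L₀ ≤ 2+1.
∫: right-multiply L₀ by Dx.
L = (-43 - 292·x - 307·x^2 - 624·x^3 - 45·x^4 - 54·x^5)·Dx + (9 + 7·x + 6·x^2 - 91·x^3 - 144·x^4 - 27·x^5 - 27·x^6)·Dx^2 + (-43 - 292·x - 307·x^2 - 624·x^3 - 45·x^4 - 54·x^5)·Dx^3 + (9 + 7·x + 6·x^2 - 91·x^3 - 144·x^4 - 27·x^5 - 27·x^6)·Dx^4  (order 4).
h: a_k = 0, 1, 3/2, 4/3, 5/3, 19/5, 2401/360, 97/7, 546839/20160, …
ICs: h(0) = 0, h′(0) = 1, h′′(0) = 3, h′′′(0) = 8.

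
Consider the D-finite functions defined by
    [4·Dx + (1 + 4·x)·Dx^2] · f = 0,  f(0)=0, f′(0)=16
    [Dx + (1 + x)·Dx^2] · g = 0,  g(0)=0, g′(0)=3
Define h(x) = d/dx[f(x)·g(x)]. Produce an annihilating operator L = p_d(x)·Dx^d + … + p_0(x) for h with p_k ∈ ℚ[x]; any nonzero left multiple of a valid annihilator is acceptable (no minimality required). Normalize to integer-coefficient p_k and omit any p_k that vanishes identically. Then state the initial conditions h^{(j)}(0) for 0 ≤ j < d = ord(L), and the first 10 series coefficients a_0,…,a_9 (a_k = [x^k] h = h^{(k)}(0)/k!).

f: a_k = 0, 16, -32, 256/3, -256, 4096/5, -8192/3, 65536/7, -32768, 1048576/9, …
g: a_k = 0, 3, -3/2, 1, -3/4, 3/5, -1/2, 3/7, -3/8, 1/3, …
Sym-product of L_f,L_g gives L₀ (≤ ord 4).
h=h₀': d/dx-closure on L₀ ⇒ L.
L = (136 + 320·x + 256·x^2) + (290 + 1464·x + 2400·x^2 + 1280·x^3)·Dx + (92 + 740·x + 1992·x^2 + 2240·x^3 + 896·x^4)·Dx^2 + (5 + 58·x + 245·x^2 + 464·x^3 + 400·x^4 + 128·x^5)·Dx^3  (order 3).
h: a_k = 0, 96, -360, 1280, -4700, 88816/5, -68376, 9315072/35, -7302234/7, 431299096/105, …
ICs: h(0) = 0, h′(0) = 96, h′′(0) = -720.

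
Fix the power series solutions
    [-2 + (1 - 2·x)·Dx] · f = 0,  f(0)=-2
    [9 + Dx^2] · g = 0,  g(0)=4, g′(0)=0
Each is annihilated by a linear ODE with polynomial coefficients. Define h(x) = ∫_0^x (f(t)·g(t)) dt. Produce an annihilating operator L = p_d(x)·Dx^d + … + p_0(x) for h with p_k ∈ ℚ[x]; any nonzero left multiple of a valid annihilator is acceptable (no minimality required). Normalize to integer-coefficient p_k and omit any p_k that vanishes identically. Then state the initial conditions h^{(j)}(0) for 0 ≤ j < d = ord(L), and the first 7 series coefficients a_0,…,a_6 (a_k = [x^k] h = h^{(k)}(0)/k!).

f: a_k = -2, -4, -8, -16, -32, -64, -128, …
g: a_k = 4, 0, -18, 0, 27/2, 0, -81/20, …
Product ⇒ symmetric product L₀, ord ≤ 2.
Integrate: L := L₀·Dx.
L = (-9 + 18·x)·Dx + 4·Dx^2 + (-1 + 2·x)·Dx^3  (order 3).
h: a_k = 0, -8, -8, 4/3, 2, -11/5, -11/3, …
ICs: h(0) = 0, h′(0) = -8, h′′(0) = -16.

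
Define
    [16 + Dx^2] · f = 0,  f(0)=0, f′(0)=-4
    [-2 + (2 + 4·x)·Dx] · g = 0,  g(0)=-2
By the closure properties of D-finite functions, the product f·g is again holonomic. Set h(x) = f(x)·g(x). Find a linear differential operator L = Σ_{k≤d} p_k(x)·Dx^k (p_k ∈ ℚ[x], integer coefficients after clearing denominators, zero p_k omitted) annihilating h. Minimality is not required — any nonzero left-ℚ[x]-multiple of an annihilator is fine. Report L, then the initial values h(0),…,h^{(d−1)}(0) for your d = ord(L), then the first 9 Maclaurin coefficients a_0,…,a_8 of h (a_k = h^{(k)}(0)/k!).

f: a_k = 0, -4, 0, 32/3, 0, -128/15, 0, 1024/315, 0, …
g: a_k = -2, -2, 1, -1, 5/4, -7/4, 21/8, -33/8, 429/64, …
h₀=f·g: eliminate ⇒ L₀, order ≤ 2·1.
L = (19 + 64·x + 64·x^2) + (-2 - 4·x)·Dx + (1 + 4·x + 4·x^2)·Dx^2  (order 2).
h: a_k = 0, 8, 8, -76/3, -52/3, 341/15, 67/5, -7687/630, -17/126, …
ICs: h(0) = 0, h′(0) = 8.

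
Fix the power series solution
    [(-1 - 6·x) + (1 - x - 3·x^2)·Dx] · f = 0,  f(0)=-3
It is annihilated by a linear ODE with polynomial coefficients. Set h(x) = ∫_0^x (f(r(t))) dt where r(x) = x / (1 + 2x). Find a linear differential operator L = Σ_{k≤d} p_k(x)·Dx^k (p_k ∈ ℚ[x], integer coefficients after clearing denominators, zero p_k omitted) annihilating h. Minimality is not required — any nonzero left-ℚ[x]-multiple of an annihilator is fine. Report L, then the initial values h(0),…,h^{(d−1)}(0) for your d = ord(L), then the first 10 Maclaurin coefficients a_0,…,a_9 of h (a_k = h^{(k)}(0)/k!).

f: a_k = -3, -3, -12, -21, -57, -120, -291, -651, -1524, -3477, …
h₀=f(r): pull back L_f along r ⇒ L₀.
h=∫h₀ ⇒ L = L₀·Dx.
L = (1 + 8·x)·Dx + (-1 - 5·x - 5·x^2 + 2·x^3)·Dx^2  (order 2).
h: a_k = 0, -3, -3/2, -2, 15/4, -51/5, 28, -555/7, 1833/8, -2018/3, …
ICs: h(0) = 0, h′(0) = -3.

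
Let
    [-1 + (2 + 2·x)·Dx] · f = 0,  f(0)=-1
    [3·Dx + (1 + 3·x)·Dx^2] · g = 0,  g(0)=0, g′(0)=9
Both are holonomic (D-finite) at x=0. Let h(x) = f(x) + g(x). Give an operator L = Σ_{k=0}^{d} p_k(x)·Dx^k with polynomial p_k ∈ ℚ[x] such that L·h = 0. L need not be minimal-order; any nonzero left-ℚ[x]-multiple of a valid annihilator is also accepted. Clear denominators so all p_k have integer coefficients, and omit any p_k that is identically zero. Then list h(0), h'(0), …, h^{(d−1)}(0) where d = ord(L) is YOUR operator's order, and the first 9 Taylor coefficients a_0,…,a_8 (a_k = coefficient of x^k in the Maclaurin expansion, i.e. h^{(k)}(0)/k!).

f: a_k = -1, -1/2, 1/8, -1/16, 5/128, -7/256, 21/1024, -33/2048, 429/32768, …
g: a_k = 0, 9, -27/2, 27, -243/4, 729/5, -729/2, 6561/7, -19683/8, …
L₀ := lclm(L_f,L_g); ord L₀ ≤ 1+2.
L = (27 + 9·x)·Dx + (69 + 126·x + 45·x^2)·Dx^2 + (10 + 46·x + 54·x^2 + 18·x^3)·Dx^3  (order 3).
h: a_k = -1, 17/2, -107/8, 431/16, -7771/128, 186589/1280, -373227/1024, 13436697/14336, -80621139/32768, …
ICs: h(0) = -1, h′(0) = 17/2, h′′(0) = -107/4.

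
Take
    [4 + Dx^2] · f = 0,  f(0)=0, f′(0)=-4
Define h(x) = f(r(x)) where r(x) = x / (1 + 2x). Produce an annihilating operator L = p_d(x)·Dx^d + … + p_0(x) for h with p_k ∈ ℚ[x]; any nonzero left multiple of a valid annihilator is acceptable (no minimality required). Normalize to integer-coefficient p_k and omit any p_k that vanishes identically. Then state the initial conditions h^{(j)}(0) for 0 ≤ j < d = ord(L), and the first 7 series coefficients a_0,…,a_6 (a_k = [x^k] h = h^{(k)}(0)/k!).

f: a_k = 0, -4, 0, 8/3, 0, -8/15, 0, …
Change of var in L_f (x↦r) gives L₀.
L = 4 + (4 + 24·x + 48·x^2 + 32·x^3)·Dx + (1 + 8·x + 24·x^2 + 32·x^3 + 16·x^4)·Dx^2  (order 2).
h: a_k = 0, -4, 8, -40/3, 16, -8/15, -80, …
ICs: h(0) = 0, h′(0) = -4.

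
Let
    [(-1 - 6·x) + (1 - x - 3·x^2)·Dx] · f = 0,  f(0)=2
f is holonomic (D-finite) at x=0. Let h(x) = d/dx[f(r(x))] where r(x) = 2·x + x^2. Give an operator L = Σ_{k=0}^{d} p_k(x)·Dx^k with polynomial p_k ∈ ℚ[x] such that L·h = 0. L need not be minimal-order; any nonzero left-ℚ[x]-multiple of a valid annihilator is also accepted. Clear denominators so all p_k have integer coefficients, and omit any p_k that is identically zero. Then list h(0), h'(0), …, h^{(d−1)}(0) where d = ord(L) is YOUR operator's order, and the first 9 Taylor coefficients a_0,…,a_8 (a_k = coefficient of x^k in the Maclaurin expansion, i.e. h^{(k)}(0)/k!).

L = (17 + 114·x + 597·x^2 + 1260·x^3 + 1215·x^4 + 540·x^5 + 90·x^6) + (-1 - 11·x + 21·x^2 + 211·x^3 + 405·x^4 + 333·x^5 + 126·x^6 + 18·x^7)·Dx  (order 1).
h: a_k = 4, 68, 432, 3136, 19300, 118452, 696528, 4034608, 22956192, …
ICs: h(0) = 4.

f: a_k = 2, 2, 8, 14, 38, 80, 194, 434, 1016, …
L₀ from L_f via x↦r, Dx↦r'^{-1}Dx.
h=h₀': d/dx-closure on L₀ ⇒ L.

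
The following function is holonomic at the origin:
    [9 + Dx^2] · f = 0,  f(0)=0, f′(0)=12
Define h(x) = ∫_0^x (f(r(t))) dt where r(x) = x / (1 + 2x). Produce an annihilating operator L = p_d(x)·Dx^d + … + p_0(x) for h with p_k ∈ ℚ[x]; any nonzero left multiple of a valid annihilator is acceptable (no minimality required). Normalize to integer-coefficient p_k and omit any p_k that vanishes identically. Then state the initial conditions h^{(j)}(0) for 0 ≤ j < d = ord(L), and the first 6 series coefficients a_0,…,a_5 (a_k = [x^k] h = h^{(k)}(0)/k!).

L = 9·Dx + (4 + 24·x + 48·x^2 + 32·x^3)·Dx^2 + (1 + 8·x + 24·x^2 + 32·x^3 + 16·x^4)·Dx^3  (order 3).
h: a_k = 0, 0, 6, -8, 15/2, 12/5, …
ICs: h(0) = 0, h′(0) = 0, h′′(0) = 12.

f: a_k = 0, 12, 0, -18, 0, 81/10, …
Substitute x→r, Dx→(1/r')Dx; clear ⇒ L₀.
∫: right-multiply L₀ by Dx.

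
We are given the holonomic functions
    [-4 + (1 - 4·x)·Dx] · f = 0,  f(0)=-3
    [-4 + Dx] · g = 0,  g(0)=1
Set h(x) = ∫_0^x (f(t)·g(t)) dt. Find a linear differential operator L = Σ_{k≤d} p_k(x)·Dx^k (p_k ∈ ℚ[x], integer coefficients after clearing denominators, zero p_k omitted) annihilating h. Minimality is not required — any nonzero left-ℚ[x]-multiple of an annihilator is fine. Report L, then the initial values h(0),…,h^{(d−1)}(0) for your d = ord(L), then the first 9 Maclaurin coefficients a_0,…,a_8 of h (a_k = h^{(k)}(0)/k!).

f: a_k = -3, -12, -48, -192, -768, -3072, -12288, -49152, -196608, …
g: a_k = 1, 4, 8, 32/3, 32/3, 128/15, 256/45, 1024/315, 512/315, …
L₀ := L_f ⊗_s L_g (sym. prod.), ord ≤ 1.
Integrate: L := L₀·Dx.
L = (8 - 16·x)·Dx + (-1 + 4·x)·Dx^2  (order 2).
h: a_k = 0, -3, -12, -40, -128, -416, -20864/15, -500992/105, -350720/21, …
ICs: h(0) = 0, h′(0) = -3.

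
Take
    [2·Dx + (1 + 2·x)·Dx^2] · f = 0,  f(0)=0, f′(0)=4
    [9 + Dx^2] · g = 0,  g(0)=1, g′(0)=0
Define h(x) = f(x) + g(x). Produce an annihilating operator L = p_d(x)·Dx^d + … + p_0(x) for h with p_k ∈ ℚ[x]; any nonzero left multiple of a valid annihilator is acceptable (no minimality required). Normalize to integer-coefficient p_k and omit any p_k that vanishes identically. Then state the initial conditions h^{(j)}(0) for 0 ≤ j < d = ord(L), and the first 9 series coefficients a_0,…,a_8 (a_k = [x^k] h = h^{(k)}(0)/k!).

L = (594 + 648·x + 648·x^2)·Dx + (153 + 630·x + 972·x^2 + 648·x^3)·Dx^2 + (66 + 72·x + 72·x^2)·Dx^3 + (17 + 70·x + 108·x^2 + 72·x^3)·Dx^4  (order 4).
h: a_k = 1, 4, -17/2, 16/3, -37/8, 64/5, -5363/240, 256/7, -285991/4480, …
ICs: h(0) = 1, h′(0) = 4, h′′(0) = -17, h′′′(0) = 32.

f: a_k = 0, 4, -4, 16/3, -8, 64/5, -64/3, 256/7, -64, …
g: a_k = 1, 0, -9/2, 0, 27/8, 0, -81/80, 0, 729/4480, …
h₀=f+g: left-lcm gives L₀, ord ≤ 4.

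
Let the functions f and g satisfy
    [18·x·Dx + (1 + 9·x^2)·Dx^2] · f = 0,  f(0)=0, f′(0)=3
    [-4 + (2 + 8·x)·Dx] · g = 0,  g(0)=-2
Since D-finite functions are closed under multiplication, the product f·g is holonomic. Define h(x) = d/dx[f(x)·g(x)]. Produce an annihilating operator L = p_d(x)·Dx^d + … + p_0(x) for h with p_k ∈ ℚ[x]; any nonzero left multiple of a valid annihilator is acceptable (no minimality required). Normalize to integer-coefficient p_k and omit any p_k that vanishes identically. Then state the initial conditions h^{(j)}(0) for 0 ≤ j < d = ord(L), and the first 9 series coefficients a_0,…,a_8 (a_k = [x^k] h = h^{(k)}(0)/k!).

f: a_k = 0, 3, 0, -9, 0, 243/5, 0, -2187/7, 0, …
g: a_k = -2, -4, 4, -8, 20, -56, 168, -528, 1716, …
Product ⇒ symmetric product L₀, ord ≤ 2.
Differentiate: ansatz ord ≤ ord L₀ ⇒ L.
L = (2 + 120·x + 150·x^2 - 648·x^3 - 324·x^4) + (7 + 70·x + 279·x^2 - 42·x^3 - 2268·x^4 - 1296·x^5)·Dx + (1 + 5·x - 2·x^2 - 27·x^3 - 147·x^4 - 648·x^5 - 432·x^6)·Dx^2  (order 2).
h: a_k = -6, -24, 90, 48, -366, -8712/5, 40014/5, -61344/35, -63990/7, …
ICs: h(0) = -6, h′(0) = -24.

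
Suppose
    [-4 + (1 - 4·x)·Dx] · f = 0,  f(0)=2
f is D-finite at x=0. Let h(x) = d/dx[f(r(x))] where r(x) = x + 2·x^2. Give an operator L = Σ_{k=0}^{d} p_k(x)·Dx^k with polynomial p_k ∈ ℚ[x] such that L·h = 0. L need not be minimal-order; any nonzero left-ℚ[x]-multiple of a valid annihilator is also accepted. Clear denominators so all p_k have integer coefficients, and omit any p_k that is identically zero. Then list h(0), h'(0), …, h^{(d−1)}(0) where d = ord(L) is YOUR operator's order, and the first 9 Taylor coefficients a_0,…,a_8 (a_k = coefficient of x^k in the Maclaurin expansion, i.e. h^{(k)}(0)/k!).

f: a_k = 2, 8, 32, 128, 512, 2048, 8192, 32768, 131072, …
f∘r: x↦r, Dx↦Dx/r' in L_f ⇒ L₀.
h₀' ⇒ L via d/dx closure of L₀.
L = (12 + 48·x + 96·x^2) + (-1 + 24·x^2 + 32·x^3)·Dx  (order 1).
h: a_k = 8, 96, 768, 5632, 38400, 251904, 1605632, 10027008, 61636608, …
ICs: h(0) = 8.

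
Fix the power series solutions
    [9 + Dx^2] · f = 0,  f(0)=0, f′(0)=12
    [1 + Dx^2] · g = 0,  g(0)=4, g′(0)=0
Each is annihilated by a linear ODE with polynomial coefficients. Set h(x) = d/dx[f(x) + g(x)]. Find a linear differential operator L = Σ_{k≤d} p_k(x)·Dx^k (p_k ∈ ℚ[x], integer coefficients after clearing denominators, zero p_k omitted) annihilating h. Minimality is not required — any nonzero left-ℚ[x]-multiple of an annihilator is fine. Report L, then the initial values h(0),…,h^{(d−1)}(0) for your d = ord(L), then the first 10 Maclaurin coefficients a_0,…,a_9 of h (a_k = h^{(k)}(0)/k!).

f: a_k = 0, 12, 0, -18, 0, 81/10, 0, -243/140, 0, 243/1120, …
g: a_k = 4, 0, -2, 0, 1/6, 0, -1/180, 0, 1/10080, 0, …
h₀=f+g: left-lcm gives L₀, ord ≤ 4.
Derive L from L₀ (diff closure).
L = 9 + 10·Dx^2 + Dx^4  (order 4).
h: a_k = 12, -4, -54, 2/3, 81/2, -1/30, -243/20, 1/1260, 2187/1120, -1/90720, …
ICs: h(0) = 12, h′(0) = -4, h′′(0) = -108, h′′′(0) = 4.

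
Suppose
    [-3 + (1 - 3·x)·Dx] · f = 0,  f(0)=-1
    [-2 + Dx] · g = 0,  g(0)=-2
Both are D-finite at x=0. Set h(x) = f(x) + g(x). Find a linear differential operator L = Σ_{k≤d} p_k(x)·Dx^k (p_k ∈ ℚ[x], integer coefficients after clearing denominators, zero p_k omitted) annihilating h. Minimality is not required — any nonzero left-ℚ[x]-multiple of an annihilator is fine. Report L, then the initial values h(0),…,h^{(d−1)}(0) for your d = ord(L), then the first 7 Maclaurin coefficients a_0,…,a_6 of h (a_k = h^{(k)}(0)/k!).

L = (-24 - 36·x) + (14 + 24·x - 36·x^2)·Dx + (-1 - 3·x + 18·x^2)·Dx^2  (order 2).
h: a_k = -3, -7, -13, -89/3, -247/3, -3653/15, -32813/45, …
ICs: h(0) = -3, h′(0) = -7.

f: a_k = -1, -3, -9, -27, -81, -243, -729, …
g: a_k = -2, -4, -4, -8/3, -4/3, -8/15, -8/45, …
Weyl lclm of L_f,L_g ⇒ L₀ (ord ≤ 2).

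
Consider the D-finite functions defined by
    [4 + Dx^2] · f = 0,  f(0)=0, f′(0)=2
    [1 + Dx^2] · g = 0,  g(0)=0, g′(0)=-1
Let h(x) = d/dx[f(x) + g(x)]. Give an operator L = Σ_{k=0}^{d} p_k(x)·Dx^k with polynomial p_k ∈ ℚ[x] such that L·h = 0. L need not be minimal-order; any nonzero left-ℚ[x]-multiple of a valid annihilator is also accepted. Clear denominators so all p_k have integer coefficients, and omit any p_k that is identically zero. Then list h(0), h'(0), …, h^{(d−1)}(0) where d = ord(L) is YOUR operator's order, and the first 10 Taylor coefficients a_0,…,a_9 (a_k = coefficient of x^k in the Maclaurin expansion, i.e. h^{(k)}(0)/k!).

f: a_k = 0, 2, 0, -4/3, 0, 4/15, 0, -8/315, 0, 4/2835, …
g: a_k = 0, -1, 0, 1/6, 0, -1/120, 0, 1/5040, 0, -1/362880, …
L₀ := lclm(L_f,L_g); ord L₀ ≤ 2+2.
Differentiate: ansatz ord ≤ ord L₀ ⇒ L.
L = 4 + 5·Dx^2 + Dx^4  (order 4).
h: a_k = 1, 0, -7/2, 0, 31/24, 0, -127/720, 0, 73/5760, 0, …
ICs: h(0) = 1, h′(0) = 0, h′′(0) = -7, h′′′(0) = 0.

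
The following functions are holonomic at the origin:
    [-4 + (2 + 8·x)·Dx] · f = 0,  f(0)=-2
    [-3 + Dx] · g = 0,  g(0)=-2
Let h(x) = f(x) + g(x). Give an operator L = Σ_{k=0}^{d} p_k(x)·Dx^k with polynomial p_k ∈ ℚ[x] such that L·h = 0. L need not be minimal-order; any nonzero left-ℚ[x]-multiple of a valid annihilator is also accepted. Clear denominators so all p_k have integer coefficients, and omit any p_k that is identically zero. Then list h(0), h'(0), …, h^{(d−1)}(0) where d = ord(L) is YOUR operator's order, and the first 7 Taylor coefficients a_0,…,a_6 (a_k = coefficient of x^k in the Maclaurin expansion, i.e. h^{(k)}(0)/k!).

L = (30 + 72·x) + (-13 - 72·x - 144·x^2)·Dx + (1 + 16·x + 48·x^2)·Dx^2  (order 2).
h: a_k = -4, -10, -5, -17, 53/4, -1201/20, 6639/40, …
ICs: h(0) = -4, h′(0) = -10.

f: a_k = -2, -4, 4, -8, 20, -56, 168, …
g: a_k = -2, -6, -9, -9, -27/4, -81/20, -81/40, …
f+g: L₀ = lclm(L_f,L_g), ord ≤ 1+1.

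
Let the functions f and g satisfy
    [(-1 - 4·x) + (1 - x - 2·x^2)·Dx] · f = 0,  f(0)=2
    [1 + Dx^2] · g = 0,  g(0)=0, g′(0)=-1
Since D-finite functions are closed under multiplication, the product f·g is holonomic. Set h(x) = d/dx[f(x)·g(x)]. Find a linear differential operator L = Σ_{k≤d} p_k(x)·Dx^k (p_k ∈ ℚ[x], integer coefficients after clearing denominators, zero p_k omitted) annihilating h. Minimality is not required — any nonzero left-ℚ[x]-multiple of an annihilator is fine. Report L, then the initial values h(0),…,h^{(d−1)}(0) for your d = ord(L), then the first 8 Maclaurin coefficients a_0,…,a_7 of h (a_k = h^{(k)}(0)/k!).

f: a_k = 2, 2, 6, 10, 22, 42, 86, 170, …
g: a_k = 0, -1, 0, 1/6, 0, -1/120, 0, 1/5040, …
Product ⇒ symmetric product L₀, ord ≤ 2.
h=h₀': d/dx-closure on L₀ ⇒ L.
L = (31 - 2·x - 3·x^2 + 4·x^3 + 4·x^4) + (10 + 42·x + 12·x^2 + 16·x^3)·Dx + (-3 + 2·x + 5·x^2 + 4·x^3 + 4·x^4)·Dx^2  (order 2).
h: a_k = -2, -4, -17, -116/3, -1261/12, -2421/10, -41521/72, -410969/315, …
ICs: h(0) = -2, h′(0) = -4.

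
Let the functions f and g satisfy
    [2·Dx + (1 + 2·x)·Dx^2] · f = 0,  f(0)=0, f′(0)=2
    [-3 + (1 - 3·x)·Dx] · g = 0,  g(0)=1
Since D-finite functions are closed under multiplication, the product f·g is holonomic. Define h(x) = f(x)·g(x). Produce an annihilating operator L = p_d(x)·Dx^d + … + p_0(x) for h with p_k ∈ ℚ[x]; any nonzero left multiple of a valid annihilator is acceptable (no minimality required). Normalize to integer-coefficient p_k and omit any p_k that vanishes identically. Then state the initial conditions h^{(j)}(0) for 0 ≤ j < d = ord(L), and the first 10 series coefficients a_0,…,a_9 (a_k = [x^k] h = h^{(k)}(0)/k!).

L = 6 + (4 + 18·x)·Dx + (-1 + x + 6·x^2)·Dx^2  (order 2).
h: a_k = 0, 2, 4, 44/3, 40, 632/5, 5528/15, 39336/35, 116888/35, 3173896/315, …
ICs: h(0) = 0, h′(0) = 2.

f: a_k = 0, 2, -2, 8/3, -4, 32/5, -32/3, 128/7, -32, 512/9, …
g: a_k = 1, 3, 9, 27, 81, 243, 729, 2187, 6561, 19683, …
h₀=f·g: eliminate ⇒ L₀, order ≤ 2·1.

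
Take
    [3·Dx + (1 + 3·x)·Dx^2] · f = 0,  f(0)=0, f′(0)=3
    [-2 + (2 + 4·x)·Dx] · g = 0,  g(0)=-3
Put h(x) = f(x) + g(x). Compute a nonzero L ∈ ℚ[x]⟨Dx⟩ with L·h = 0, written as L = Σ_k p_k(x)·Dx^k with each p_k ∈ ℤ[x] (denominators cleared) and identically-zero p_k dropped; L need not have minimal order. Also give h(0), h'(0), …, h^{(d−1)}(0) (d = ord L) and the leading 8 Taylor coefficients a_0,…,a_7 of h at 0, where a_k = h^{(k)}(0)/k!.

f: a_k = 0, 3, -9/2, 9, -81/4, 243/5, -243/2, 2187/7, …
g: a_k = -3, -3, 3/2, -3/2, 15/8, -21/8, 63/16, -99/16, …
h₀=f+g: left-lcm gives L₀, ord ≤ 3.
L = (18 + 18·x)·Dx + (30 + 108·x + 90·x^2)·Dx^2 + (4 + 26·x + 54·x^2 + 36·x^3)·Dx^3  (order 3).
h: a_k = -3, 0, -3, 15/2, -147/8, 1839/40, -1881/16, 34299/112, …
ICs: h(0) = -3, h′(0) = 0, h′′(0) = -6.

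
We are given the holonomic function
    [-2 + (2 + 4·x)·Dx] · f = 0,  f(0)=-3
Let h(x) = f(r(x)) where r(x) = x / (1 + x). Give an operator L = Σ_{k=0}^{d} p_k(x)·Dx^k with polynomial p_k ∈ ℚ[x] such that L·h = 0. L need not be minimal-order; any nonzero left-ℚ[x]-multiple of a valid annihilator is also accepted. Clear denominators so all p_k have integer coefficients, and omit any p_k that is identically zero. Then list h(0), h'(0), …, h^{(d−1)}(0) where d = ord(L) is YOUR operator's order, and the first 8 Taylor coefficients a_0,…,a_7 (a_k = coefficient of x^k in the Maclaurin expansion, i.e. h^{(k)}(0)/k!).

L = -1 + (1 + 4·x + 3·x^2)·Dx  (order 1).
h: a_k = -3, -3, 9/2, -15/2, 111/8, -225/8, 981/16, -2259/16, …
ICs: h(0) = -3.

f: a_k = -3, -3, 3/2, -3/2, 15/8, -21/8, 63/16, -99/16, …
h₀=f(r): pull back L_f along r ⇒ L₀.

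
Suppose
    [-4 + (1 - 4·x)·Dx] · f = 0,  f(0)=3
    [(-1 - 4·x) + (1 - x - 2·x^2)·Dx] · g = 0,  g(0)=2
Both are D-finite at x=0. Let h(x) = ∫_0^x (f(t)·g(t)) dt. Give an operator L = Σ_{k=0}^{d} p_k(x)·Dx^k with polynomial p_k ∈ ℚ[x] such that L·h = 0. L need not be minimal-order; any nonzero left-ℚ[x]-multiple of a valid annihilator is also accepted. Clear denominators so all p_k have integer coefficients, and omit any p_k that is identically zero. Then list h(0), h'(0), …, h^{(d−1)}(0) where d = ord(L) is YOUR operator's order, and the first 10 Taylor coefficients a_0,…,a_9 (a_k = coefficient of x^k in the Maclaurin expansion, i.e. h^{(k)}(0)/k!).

f: a_k = 3, 12, 48, 192, 768, 3072, 12288, 49152, 196608, 786432, …
g: a_k = 2, 2, 6, 10, 22, 42, 86, 170, 342, 682, …
h₀=f·g: eliminate ⇒ L₀, order ≤ 1·1.
∫: right-multiply L₀ by Dx.
L = (-5 + 4·x + 24·x^2)·Dx + (1 - 5·x + 2·x^2 + 8·x^3)·Dx^2  (order 2).
h: a_k = 0, 6, 15, 46, 291/2, 2394/5, 1617, 39066/7, 78387/4, 209374/3, …
ICs: h(0) = 0, h′(0) = 6.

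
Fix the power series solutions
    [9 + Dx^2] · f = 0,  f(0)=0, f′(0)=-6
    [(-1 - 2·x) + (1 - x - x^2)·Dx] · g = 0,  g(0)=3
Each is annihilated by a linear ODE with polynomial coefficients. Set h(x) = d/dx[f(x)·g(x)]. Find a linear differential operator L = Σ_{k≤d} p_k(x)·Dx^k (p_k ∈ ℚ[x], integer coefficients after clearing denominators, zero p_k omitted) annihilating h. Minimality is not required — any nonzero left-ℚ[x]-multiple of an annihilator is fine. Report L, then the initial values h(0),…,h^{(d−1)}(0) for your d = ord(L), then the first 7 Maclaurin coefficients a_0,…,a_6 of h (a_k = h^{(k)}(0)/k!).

f: a_k = 0, -6, 0, 9, 0, -81/20, 0, …
g: a_k = 3, 3, 6, 9, 15, 24, 39, …
h₀=f·g: eliminate ⇒ L₀, order ≤ 2·1.
h₀' ⇒ L via d/dx closure of L₀.
L = (3 - 162·x - 81·x^2 + 162·x^3 + 81·x^4) + (-12 - 6·x + 54·x^2 + 36·x^3)·Dx + (7 - 16·x - 7·x^2 + 18·x^3 + 9·x^4)·Dx^2  (order 2).
h: a_k = -18, -36, -27, -108, -963/4, -4509/10, -6759/8, …
ICs: h(0) = -18, h′(0) = -36.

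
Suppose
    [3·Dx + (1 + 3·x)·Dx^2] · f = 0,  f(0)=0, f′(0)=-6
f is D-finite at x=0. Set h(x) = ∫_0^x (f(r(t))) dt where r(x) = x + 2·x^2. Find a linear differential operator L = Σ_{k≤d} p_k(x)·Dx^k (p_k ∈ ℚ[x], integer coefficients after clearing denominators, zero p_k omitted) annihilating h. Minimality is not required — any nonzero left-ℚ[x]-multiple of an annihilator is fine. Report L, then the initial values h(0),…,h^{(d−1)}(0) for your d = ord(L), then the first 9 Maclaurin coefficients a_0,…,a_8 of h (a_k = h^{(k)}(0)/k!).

L = (-1 + 12·x + 24·x^2)·Dx^2 + (1 + 7·x + 18·x^2 + 24·x^3)·Dx^3  (order 3).
h: a_k = 0, 0, -3, -1, 9/2, -63/10, 9/5, 99/7, -1053/28, …
ICs: h(0) = 0, h′(0) = 0, h′′(0) = -6.

f: a_k = 0, -6, 9, -18, 81/2, -486/5, 243, -4374/7, 6561/4, …
L₀ from L_f via x↦r, Dx↦r'^{-1}Dx.
h=∫h₀ ⇒ L = L₀·Dx.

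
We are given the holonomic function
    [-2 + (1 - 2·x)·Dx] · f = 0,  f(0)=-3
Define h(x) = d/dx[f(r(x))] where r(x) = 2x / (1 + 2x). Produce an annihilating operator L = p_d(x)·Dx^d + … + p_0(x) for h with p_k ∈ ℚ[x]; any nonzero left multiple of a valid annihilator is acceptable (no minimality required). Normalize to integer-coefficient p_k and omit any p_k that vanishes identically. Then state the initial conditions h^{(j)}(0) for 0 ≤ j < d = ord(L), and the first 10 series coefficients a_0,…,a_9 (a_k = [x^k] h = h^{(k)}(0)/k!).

L = 4 + (-1 + 2·x)·Dx  (order 1).
h: a_k = -12, -48, -144, -384, -960, -2304, -5376, -12288, -27648, -61440, …
ICs: h(0) = -12.

f: a_k = -3, -6, -12, -24, -48, -96, -192, -384, -768, -1536, …
h₀=f(r): pull back L_f along r ⇒ L₀.
Differentiate: ansatz ord ≤ ord L₀ ⇒ L.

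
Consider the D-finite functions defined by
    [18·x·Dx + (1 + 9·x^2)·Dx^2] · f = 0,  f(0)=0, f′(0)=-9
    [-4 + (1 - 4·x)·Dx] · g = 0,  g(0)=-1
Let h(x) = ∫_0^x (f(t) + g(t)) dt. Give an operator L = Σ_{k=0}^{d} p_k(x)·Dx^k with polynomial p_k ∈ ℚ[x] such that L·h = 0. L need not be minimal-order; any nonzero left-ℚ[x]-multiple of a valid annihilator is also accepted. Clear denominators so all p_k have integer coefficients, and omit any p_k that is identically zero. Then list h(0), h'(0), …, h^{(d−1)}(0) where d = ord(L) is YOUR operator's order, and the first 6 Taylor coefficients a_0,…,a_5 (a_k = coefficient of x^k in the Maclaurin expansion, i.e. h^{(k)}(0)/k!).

L = (72 - 1152·x - 1944·x^2)·Dx^2 + (-57 + 72·x - 765·x^2 - 1944·x^3)·Dx^3 + (4 - 7·x - 63·x^3 - 324·x^4)·Dx^4  (order 4).
h: a_k = 0, -1, -13/2, -16/3, -37/4, -256/5, …
ICs: h(0) = 0, h′(0) = -1, h′′(0) = -13, h′′′(0) = -32.

f: a_k = 0, -9, 0, 27, 0, -729/5, …
g: a_k = -1, -4, -16, -64, -256, -1024, …
h₀=f+g: left-lcm gives L₀, ord ≤ 3.
Integrate: L := L₀·Dx.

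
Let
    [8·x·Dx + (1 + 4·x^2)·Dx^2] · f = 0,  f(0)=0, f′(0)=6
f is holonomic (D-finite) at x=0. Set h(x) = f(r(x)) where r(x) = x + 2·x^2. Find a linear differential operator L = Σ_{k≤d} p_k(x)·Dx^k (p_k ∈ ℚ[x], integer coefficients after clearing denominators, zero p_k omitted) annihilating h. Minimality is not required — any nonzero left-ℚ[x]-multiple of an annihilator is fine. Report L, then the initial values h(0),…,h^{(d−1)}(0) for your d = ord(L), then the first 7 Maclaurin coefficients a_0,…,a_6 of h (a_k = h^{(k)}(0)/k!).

f: a_k = 0, 6, 0, -8, 0, 96/5, 0, …
Change of var in L_f (x↦r) gives L₀.
L = (-4 + 8·x + 64·x^2 + 192·x^3 + 192·x^4)·Dx + (1 + 4·x + 4·x^2 + 32·x^3 + 80·x^4 + 64·x^5)·Dx^2  (order 2).
h: a_k = 0, 6, 12, -8, -48, -384/5, 128, …
ICs: h(0) = 0, h′(0) = 6.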